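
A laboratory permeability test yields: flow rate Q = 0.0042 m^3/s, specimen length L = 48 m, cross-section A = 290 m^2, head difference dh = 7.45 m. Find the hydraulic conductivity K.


From K = Q*L / (A*dh):
Numerator: Q*L = 0.0042 * 48 = 0.2016.
Denominator: A*dh = 290 * 7.45 = 2160.5.
K = 0.2016 / 2160.5 = 9.3e-05 m/s.

9.3e-05


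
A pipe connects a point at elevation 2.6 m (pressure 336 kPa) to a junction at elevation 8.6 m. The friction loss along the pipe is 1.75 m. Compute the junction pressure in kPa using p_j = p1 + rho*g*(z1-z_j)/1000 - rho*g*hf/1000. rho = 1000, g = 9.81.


Junction pressure: p_j = p1 + rho*g*(z1 - z_j)/1000 - rho*g*hf/1000.
Elevation term = 1000*9.81*(2.6 - 8.6)/1000 = -58.86 kPa.
Friction term = 1000*9.81*1.75/1000 = 17.168 kPa.
p_j = 336 + -58.86 - 17.168 = 259.97 kPa.

259.97


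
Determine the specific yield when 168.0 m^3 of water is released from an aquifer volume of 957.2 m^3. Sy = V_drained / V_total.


Specific yield Sy = Volume drained / Total volume.
Sy = 168.0 / 957.2
   = 0.1755.

0.1755


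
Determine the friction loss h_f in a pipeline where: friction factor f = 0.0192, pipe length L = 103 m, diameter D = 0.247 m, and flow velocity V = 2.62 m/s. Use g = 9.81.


Darcy-Weisbach equation: h_f = f * (L/D) * V^2/(2g).
f * L/D = 0.0192 * 103/0.247 = 8.0065.
V^2/(2g) = 2.62^2 / (2*9.81) = 6.8644 / 19.62 = 0.3499 m.
h_f = 8.0065 * 0.3499 = 2.801 m.

2.801


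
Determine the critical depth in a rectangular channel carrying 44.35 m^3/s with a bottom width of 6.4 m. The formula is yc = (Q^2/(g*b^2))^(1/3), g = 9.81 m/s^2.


Using yc = (Q^2 / (g * b^2))^(1/3):
Q^2 = 44.35^2 = 1966.92.
g * b^2 = 9.81 * 6.4^2 = 9.81 * 40.96 = 401.82.
Q^2 / (g*b^2) = 1966.92 / 401.82 = 4.895.
yc = 4.895^(1/3) = 1.6979 m.

1.6979


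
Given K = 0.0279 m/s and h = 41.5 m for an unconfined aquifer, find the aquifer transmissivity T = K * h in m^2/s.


Transmissivity is defined as T = K * h.
T = 0.0279 * 41.5
  = 1.1579 m^2/s.

1.1579


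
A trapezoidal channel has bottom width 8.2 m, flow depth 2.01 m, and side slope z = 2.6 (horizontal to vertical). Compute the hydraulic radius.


For a trapezoidal section with side slope z:
A = (b + z*y)*y = (8.2 + 2.6*2.01)*2.01 = 26.986 m^2.
P = b + 2*y*sqrt(1 + z^2) = 8.2 + 2*2.01*sqrt(1 + 2.6^2) = 19.398 m.
R = A/P = 26.986 / 19.398 = 1.3912 m.

1.3912


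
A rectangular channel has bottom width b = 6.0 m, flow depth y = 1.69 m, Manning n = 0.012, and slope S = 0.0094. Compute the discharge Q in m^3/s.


For a rectangular channel, the cross-sectional area A = b * y = 6.0 * 1.69 = 10.14 m^2.
The wetted perimeter P = b + 2y = 6.0 + 2*1.69 = 9.38 m.
Hydraulic radius R = A/P = 10.14/9.38 = 1.081 m.
Velocity V = (1/n)*R^(2/3)*S^(1/2) = (1/0.012)*1.081^(2/3)*0.0094^(1/2) = 8.5102 m/s.
Discharge Q = A * V = 10.14 * 8.5102 = 86.293 m^3/s.

86.293


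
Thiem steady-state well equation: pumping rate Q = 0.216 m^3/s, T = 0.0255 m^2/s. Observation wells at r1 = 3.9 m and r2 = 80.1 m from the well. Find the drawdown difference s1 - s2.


Thiem equation: s1 - s2 = Q/(2*pi*T) * ln(r2/r1).
ln(r2/r1) = ln(80.1/3.9) = 3.0223.
Q/(2*pi*T) = 0.216 / (2*pi*0.0255) = 0.216 / 0.1602 = 1.3481.
s1 - s2 = 1.3481 * 3.0223 = 4.0745 m.

4.0745


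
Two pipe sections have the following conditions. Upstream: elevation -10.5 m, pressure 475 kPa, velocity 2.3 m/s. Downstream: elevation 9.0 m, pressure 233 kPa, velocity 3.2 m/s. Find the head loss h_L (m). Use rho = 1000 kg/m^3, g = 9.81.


Total head at each section: H = z + p/(rho*g) + V^2/(2g).
H1 = -10.5 + 475*1000/(1000*9.81) + 2.3^2/(2*9.81)
   = -10.5 + 48.42 + 0.2696
   = 38.19 m.
H2 = 9.0 + 233*1000/(1000*9.81) + 3.2^2/(2*9.81)
   = 9.0 + 23.751 + 0.5219
   = 33.273 m.
h_L = H1 - H2 = 38.19 - 33.273 = 4.916 m.

4.916


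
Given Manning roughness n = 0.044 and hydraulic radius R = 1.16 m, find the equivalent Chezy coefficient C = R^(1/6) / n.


The Chezy coefficient relates to Manning's n through C = R^(1/6) / n.
R^(1/6) = 1.16^(1/6) = 1.025045.
C = 1.025045 / 0.044 = 23.3 m^(1/2)/s.

23.3


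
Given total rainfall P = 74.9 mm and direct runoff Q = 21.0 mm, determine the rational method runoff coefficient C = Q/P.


The runoff coefficient C = runoff depth / rainfall depth.
C = 21.0 / 74.9
  = 0.2804.

0.2804


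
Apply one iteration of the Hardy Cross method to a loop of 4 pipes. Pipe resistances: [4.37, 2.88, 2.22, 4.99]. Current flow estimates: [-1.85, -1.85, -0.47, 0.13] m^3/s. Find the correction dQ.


Numerator terms (r*Q*|Q|): 4.37*-1.85*|-1.85| = -14.9563; 2.88*-1.85*|-1.85| = -9.8568; 2.22*-0.47*|-0.47| = -0.4904; 4.99*0.13*|0.13| = 0.0843.
Sum of numerator = -25.2192.
Denominator terms (r*|Q|): 4.37*|-1.85| = 8.0845; 2.88*|-1.85| = 5.328; 2.22*|-0.47| = 1.0434; 4.99*|0.13| = 0.6487.
2 * sum of denominator = 2 * 15.1046 = 30.2092.
dQ = --25.2192 / 30.2092 = 0.8348 m^3/s.

0.8348


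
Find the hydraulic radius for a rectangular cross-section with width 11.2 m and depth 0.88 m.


For a rectangular section:
Flow area A = b * y = 11.2 * 0.88 = 9.86 m^2.
Wetted perimeter P = b + 2y = 11.2 + 2*0.88 = 12.96 m.
Hydraulic radius R = A/P = 9.86 / 12.96 = 0.7605 m.

0.7605


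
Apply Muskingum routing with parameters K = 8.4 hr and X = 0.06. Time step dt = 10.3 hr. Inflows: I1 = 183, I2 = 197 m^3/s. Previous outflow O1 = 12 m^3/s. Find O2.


Muskingum coefficients:
denom = 2*K*(1-X) + dt = 2*8.4*(1-0.06) + 10.3 = 26.092.
C0 = (dt - 2*K*X)/denom = (10.3 - 2*8.4*0.06)/26.092 = 0.3561.
C1 = (dt + 2*K*X)/denom = (10.3 + 2*8.4*0.06)/26.092 = 0.4334.
C2 = (2*K*(1-X) - dt)/denom = 0.2105.
O2 = C0*I2 + C1*I1 + C2*O1
   = 0.3561*197 + 0.4334*183 + 0.2105*12
   = 151.99 m^3/s.

151.99


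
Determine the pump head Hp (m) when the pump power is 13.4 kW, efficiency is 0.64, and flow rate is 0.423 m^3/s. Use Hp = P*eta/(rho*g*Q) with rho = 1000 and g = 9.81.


Pump head formula: Hp = P * eta / (rho * g * Q).
Numerator: P * eta = 13.4 * 1000 * 0.64 = 8576.0 W.
Denominator: rho * g * Q = 1000 * 9.81 * 0.423 = 4149.63.
Hp = 8576.0 / 4149.63 = 2.07 m.

2.07


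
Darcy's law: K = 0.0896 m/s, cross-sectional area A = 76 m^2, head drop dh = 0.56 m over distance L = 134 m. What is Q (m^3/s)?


Darcy's law: Q = K * A * i, where i = dh/L.
Hydraulic gradient i = 0.56 / 134 = 0.004179.
Q = 0.0896 * 76 * 0.004179
  = 0.0285 m^3/s.

0.0285


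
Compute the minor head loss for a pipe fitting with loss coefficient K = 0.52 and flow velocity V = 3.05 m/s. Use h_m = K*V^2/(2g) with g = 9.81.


Minor loss formula: h_m = K * V^2/(2g).
V^2 = 3.05^2 = 9.3025.
V^2/(2g) = 9.3025 / 19.62 = 0.4741 m.
h_m = 0.52 * 0.4741 = 0.2465 m.

0.2465


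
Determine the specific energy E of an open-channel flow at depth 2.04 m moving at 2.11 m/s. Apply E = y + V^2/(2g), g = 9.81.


Specific energy E = y + V^2/(2g).
Velocity head = V^2/(2g) = 2.11^2 / (2*9.81) = 4.4521 / 19.62 = 0.2269 m.
E = 2.04 + 0.2269 = 2.2669 m.

2.2669


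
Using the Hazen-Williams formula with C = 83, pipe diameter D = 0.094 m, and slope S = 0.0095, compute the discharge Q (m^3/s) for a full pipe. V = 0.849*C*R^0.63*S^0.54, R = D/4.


For a full circular pipe, R = D/4 = 0.094/4 = 0.0235 m.
V = 0.849 * 83 * 0.0235^0.63 * 0.0095^0.54
  = 0.849 * 83 * 0.09414 * 0.080904
  = 0.5367 m/s.
Pipe area A = pi*D^2/4 = pi*0.094^2/4 = 0.0069 m^2.
Q = A * V = 0.0069 * 0.5367 = 0.0037 m^3/s.

0.0037


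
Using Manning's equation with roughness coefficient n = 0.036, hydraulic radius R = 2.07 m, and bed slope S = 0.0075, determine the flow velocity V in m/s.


Manning's equation gives V = (1/n) * R^(2/3) * S^(1/2).
First, compute R^(2/3) = 2.07^(2/3) = 1.6242.
Next, S^(1/2) = 0.0075^(1/2) = 0.086603.
Then 1/n = 1/0.036 = 27.78.
V = 27.78 * 1.6242 * 0.086603 = 3.9073 m/s.

3.9073


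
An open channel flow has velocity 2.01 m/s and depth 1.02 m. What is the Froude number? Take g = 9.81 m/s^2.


The Froude number is defined as Fr = V / sqrt(g*y).
g*y = 9.81 * 1.02 = 10.0062.
sqrt(g*y) = sqrt(10.0062) = 3.1633.
Fr = 2.01 / 3.1633 = 0.6354.

0.6354


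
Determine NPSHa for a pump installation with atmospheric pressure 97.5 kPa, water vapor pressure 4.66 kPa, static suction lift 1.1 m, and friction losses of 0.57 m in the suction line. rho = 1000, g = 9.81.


NPSHa = p_atm/(rho*g) - z_s - hf_s - p_vap/(rho*g).
p_atm/(rho*g) = 97.5*1000 / (1000*9.81) = 9.939 m.
p_vap/(rho*g) = 4.66*1000 / (1000*9.81) = 0.475 m.
NPSHa = 9.939 - 1.1 - 0.57 - 0.475
      = 7.79 m.

7.79


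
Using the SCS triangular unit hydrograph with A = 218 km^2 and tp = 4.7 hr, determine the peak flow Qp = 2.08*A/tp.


SCS formula: Qp = 2.08 * A / tp.
Qp = 2.08 * 218 / 4.7
   = 453.44 / 4.7
   = 96.48 m^3/s per cm.

96.48


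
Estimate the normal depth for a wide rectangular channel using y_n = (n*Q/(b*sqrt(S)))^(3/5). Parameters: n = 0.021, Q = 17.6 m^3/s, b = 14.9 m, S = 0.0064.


We use the wide-channel approximation y_n = (n*Q/(b*sqrt(S)))^(3/5).
sqrt(S) = sqrt(0.0064) = 0.08.
Numerator: n*Q = 0.021 * 17.6 = 0.3696.
Denominator: b*sqrt(S) = 14.9 * 0.08 = 1.192.
arg = 0.3101.
y_n = 0.3101^(3/5) = 0.4953 m.

0.4953


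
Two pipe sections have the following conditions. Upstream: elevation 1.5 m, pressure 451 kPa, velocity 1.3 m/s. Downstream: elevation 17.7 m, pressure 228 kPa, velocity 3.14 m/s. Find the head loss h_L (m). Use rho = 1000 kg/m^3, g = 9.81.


Total head at each section: H = z + p/(rho*g) + V^2/(2g).
H1 = 1.5 + 451*1000/(1000*9.81) + 1.3^2/(2*9.81)
   = 1.5 + 45.973 + 0.0861
   = 47.56 m.
H2 = 17.7 + 228*1000/(1000*9.81) + 3.14^2/(2*9.81)
   = 17.7 + 23.242 + 0.5025
   = 41.444 m.
h_L = H1 - H2 = 47.56 - 41.444 = 6.116 m.

6.116


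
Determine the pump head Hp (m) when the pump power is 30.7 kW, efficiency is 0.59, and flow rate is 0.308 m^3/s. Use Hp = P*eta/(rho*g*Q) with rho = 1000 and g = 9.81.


Pump head formula: Hp = P * eta / (rho * g * Q).
Numerator: P * eta = 30.7 * 1000 * 0.59 = 18113.0 W.
Denominator: rho * g * Q = 1000 * 9.81 * 0.308 = 3021.48.
Hp = 18113.0 / 3021.48 = 5.99 m.

5.99


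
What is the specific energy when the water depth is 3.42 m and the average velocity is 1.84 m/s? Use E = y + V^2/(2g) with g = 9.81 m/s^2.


Specific energy E = y + V^2/(2g).
Velocity head = V^2/(2g) = 1.84^2 / (2*9.81) = 3.3856 / 19.62 = 0.1726 m.
E = 3.42 + 0.1726 = 3.5926 m.

3.5926


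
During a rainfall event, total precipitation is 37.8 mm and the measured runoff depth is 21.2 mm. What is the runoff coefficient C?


The runoff coefficient C = runoff depth / rainfall depth.
C = 21.2 / 37.8
  = 0.5608.

0.5608


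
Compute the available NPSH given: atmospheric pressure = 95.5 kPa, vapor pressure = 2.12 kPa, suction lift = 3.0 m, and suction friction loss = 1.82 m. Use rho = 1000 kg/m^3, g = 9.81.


NPSHa = p_atm/(rho*g) - z_s - hf_s - p_vap/(rho*g).
p_atm/(rho*g) = 95.5*1000 / (1000*9.81) = 9.735 m.
p_vap/(rho*g) = 2.12*1000 / (1000*9.81) = 0.216 m.
NPSHa = 9.735 - 3.0 - 1.82 - 0.216
      = 4.7 m.

4.7


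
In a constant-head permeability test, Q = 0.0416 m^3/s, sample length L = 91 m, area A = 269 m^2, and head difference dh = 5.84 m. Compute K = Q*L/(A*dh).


From K = Q*L / (A*dh):
Numerator: Q*L = 0.0416 * 91 = 3.7856.
Denominator: A*dh = 269 * 5.84 = 1570.96.
K = 3.7856 / 1570.96 = 0.00241 m/s.

0.00241


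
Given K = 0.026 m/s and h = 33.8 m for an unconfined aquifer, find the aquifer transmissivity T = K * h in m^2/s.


Transmissivity is defined as T = K * h.
T = 0.026 * 33.8
  = 0.8788 m^2/s.

0.8788


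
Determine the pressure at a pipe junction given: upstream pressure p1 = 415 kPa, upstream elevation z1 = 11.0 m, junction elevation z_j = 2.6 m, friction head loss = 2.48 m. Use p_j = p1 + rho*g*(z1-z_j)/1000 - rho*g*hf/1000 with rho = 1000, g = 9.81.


Junction pressure: p_j = p1 + rho*g*(z1 - z_j)/1000 - rho*g*hf/1000.
Elevation term = 1000*9.81*(11.0 - 2.6)/1000 = 82.404 kPa.
Friction term = 1000*9.81*2.48/1000 = 24.329 kPa.
p_j = 415 + 82.404 - 24.329 = 473.08 kPa.

473.08


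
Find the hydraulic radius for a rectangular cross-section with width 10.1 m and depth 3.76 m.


For a rectangular section:
Flow area A = b * y = 10.1 * 3.76 = 37.98 m^2.
Wetted perimeter P = b + 2y = 10.1 + 2*3.76 = 17.62 m.
Hydraulic radius R = A/P = 37.98 / 17.62 = 2.1553 m.

2.1553


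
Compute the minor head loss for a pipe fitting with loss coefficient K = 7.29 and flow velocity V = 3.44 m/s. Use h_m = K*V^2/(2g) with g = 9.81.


Minor loss formula: h_m = K * V^2/(2g).
V^2 = 3.44^2 = 11.8336.
V^2/(2g) = 11.8336 / 19.62 = 0.6031 m.
h_m = 7.29 * 0.6031 = 4.3969 m.

4.3969


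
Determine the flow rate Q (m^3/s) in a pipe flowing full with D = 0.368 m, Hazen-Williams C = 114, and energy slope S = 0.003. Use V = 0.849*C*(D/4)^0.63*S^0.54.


For a full circular pipe, R = D/4 = 0.368/4 = 0.092 m.
V = 0.849 * 114 * 0.092^0.63 * 0.003^0.54
  = 0.849 * 114 * 0.222426 * 0.043416
  = 0.9346 m/s.
Pipe area A = pi*D^2/4 = pi*0.368^2/4 = 0.1064 m^2.
Q = A * V = 0.1064 * 0.9346 = 0.0994 m^3/s.

0.0994


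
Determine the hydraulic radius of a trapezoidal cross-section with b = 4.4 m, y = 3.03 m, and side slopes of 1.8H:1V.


For a trapezoidal section with side slope z:
A = (b + z*y)*y = (4.4 + 1.8*3.03)*3.03 = 29.858 m^2.
P = b + 2*y*sqrt(1 + z^2) = 4.4 + 2*3.03*sqrt(1 + 1.8^2) = 16.878 m.
R = A/P = 29.858 / 16.878 = 1.769 m.

1.769


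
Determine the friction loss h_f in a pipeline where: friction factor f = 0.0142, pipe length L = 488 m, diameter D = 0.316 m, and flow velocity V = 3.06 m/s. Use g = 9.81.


Darcy-Weisbach equation: h_f = f * (L/D) * V^2/(2g).
f * L/D = 0.0142 * 488/0.316 = 21.9291.
V^2/(2g) = 3.06^2 / (2*9.81) = 9.3636 / 19.62 = 0.4772 m.
h_f = 21.9291 * 0.4772 = 10.466 m.

10.466


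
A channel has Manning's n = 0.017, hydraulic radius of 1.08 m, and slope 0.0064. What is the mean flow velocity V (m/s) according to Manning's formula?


Manning's equation gives V = (1/n) * R^(2/3) * S^(1/2).
First, compute R^(2/3) = 1.08^(2/3) = 1.0526.
Next, S^(1/2) = 0.0064^(1/2) = 0.08.
Then 1/n = 1/0.017 = 58.82.
V = 58.82 * 1.0526 * 0.08 = 4.9536 m/s.

4.9536


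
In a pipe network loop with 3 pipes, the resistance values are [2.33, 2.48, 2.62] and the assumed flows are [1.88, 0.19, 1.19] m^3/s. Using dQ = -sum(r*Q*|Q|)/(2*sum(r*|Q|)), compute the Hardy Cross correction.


Numerator terms (r*Q*|Q|): 2.33*1.88*|1.88| = 8.2352; 2.48*0.19*|0.19| = 0.0895; 2.62*1.19*|1.19| = 3.7102.
Sum of numerator = 12.0349.
Denominator terms (r*|Q|): 2.33*|1.88| = 4.3804; 2.48*|0.19| = 0.4712; 2.62*|1.19| = 3.1178.
2 * sum of denominator = 2 * 7.9694 = 15.9388.
dQ = -12.0349 / 15.9388 = -0.7551 m^3/s.

-0.7551


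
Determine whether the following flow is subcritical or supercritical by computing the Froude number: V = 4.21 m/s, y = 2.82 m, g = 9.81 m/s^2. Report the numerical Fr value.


The Froude number is defined as Fr = V / sqrt(g*y).
g*y = 9.81 * 2.82 = 27.6642.
sqrt(g*y) = sqrt(27.6642) = 5.2597.
Fr = 4.21 / 5.2597 = 0.8004.
Since Fr < 1, the flow is subcritical.

0.8004


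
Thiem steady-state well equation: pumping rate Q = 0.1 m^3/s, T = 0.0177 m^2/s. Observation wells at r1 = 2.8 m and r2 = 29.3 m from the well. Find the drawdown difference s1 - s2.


Thiem equation: s1 - s2 = Q/(2*pi*T) * ln(r2/r1).
ln(r2/r1) = ln(29.3/2.8) = 2.348.
Q/(2*pi*T) = 0.1 / (2*pi*0.0177) = 0.1 / 0.1112 = 0.8992.
s1 - s2 = 0.8992 * 2.348 = 2.1112 m.

2.1112


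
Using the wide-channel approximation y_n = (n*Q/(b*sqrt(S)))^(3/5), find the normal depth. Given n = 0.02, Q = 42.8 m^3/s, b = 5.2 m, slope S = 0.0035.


We use the wide-channel approximation y_n = (n*Q/(b*sqrt(S)))^(3/5).
sqrt(S) = sqrt(0.0035) = 0.059161.
Numerator: n*Q = 0.02 * 42.8 = 0.856.
Denominator: b*sqrt(S) = 5.2 * 0.059161 = 0.307637.
arg = 2.7825.
y_n = 2.7825^(3/5) = 1.8478 m.

1.8478


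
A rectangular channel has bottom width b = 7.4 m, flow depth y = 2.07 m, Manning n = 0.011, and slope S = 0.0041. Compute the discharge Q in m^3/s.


For a rectangular channel, the cross-sectional area A = b * y = 7.4 * 2.07 = 15.32 m^2.
The wetted perimeter P = b + 2y = 7.4 + 2*2.07 = 11.54 m.
Hydraulic radius R = A/P = 15.32/11.54 = 1.3274 m.
Velocity V = (1/n)*R^(2/3)*S^(1/2) = (1/0.011)*1.3274^(2/3)*0.0041^(1/2) = 7.0307 m/s.
Discharge Q = A * V = 15.32 * 7.0307 = 107.696 m^3/s.

107.696


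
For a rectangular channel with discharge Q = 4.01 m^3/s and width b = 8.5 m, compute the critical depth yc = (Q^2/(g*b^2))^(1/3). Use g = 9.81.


Using yc = (Q^2 / (g * b^2))^(1/3):
Q^2 = 4.01^2 = 16.08.
g * b^2 = 9.81 * 8.5^2 = 9.81 * 72.25 = 708.77.
Q^2 / (g*b^2) = 16.08 / 708.77 = 0.0227.
yc = 0.0227^(1/3) = 0.2831 m.

0.2831


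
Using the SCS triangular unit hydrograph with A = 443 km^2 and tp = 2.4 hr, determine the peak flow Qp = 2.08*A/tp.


SCS formula: Qp = 2.08 * A / tp.
Qp = 2.08 * 443 / 2.4
   = 921.44 / 2.4
   = 383.93 m^3/s per cm.

383.93


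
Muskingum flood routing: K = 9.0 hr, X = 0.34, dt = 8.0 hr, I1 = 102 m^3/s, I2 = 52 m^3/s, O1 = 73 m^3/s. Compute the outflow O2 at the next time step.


Muskingum coefficients:
denom = 2*K*(1-X) + dt = 2*9.0*(1-0.34) + 8.0 = 19.88.
C0 = (dt - 2*K*X)/denom = (8.0 - 2*9.0*0.34)/19.88 = 0.0946.
C1 = (dt + 2*K*X)/denom = (8.0 + 2*9.0*0.34)/19.88 = 0.7103.
C2 = (2*K*(1-X) - dt)/denom = 0.1952.
O2 = C0*I2 + C1*I1 + C2*O1
   = 0.0946*52 + 0.7103*102 + 0.1952*73
   = 91.61 m^3/s.

91.61


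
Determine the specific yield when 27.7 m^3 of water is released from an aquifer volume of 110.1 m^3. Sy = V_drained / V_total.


Specific yield Sy = Volume drained / Total volume.
Sy = 27.7 / 110.1
   = 0.2516.

0.2516


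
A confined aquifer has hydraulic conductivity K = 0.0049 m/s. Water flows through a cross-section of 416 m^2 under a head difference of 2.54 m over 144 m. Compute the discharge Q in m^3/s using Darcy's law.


Darcy's law: Q = K * A * i, where i = dh/L.
Hydraulic gradient i = 2.54 / 144 = 0.017639.
Q = 0.0049 * 416 * 0.017639
  = 0.036 m^3/s.

0.036


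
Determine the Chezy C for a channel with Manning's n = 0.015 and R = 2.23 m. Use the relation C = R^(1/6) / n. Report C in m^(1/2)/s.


The Chezy coefficient relates to Manning's n through C = R^(1/6) / n.
R^(1/6) = 2.23^(1/6) = 1.143012.
C = 1.143012 / 0.015 = 76.2 m^(1/2)/s.

76.2


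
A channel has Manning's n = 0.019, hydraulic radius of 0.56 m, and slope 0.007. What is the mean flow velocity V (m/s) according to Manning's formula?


Manning's equation gives V = (1/n) * R^(2/3) * S^(1/2).
First, compute R^(2/3) = 0.56^(2/3) = 0.6794.
Next, S^(1/2) = 0.007^(1/2) = 0.083666.
Then 1/n = 1/0.019 = 52.63.
V = 52.63 * 0.6794 * 0.083666 = 2.9917 m/s.

2.9917


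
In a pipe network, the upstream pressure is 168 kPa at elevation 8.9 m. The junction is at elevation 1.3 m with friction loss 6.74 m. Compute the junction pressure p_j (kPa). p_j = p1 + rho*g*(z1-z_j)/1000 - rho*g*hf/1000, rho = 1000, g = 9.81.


Junction pressure: p_j = p1 + rho*g*(z1 - z_j)/1000 - rho*g*hf/1000.
Elevation term = 1000*9.81*(8.9 - 1.3)/1000 = 74.556 kPa.
Friction term = 1000*9.81*6.74/1000 = 66.119 kPa.
p_j = 168 + 74.556 - 66.119 = 176.44 kPa.

176.44


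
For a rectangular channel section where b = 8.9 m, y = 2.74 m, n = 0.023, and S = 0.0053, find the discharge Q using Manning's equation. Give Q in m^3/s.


For a rectangular channel, the cross-sectional area A = b * y = 8.9 * 2.74 = 24.39 m^2.
The wetted perimeter P = b + 2y = 8.9 + 2*2.74 = 14.38 m.
Hydraulic radius R = A/P = 24.39/14.38 = 1.6958 m.
Velocity V = (1/n)*R^(2/3)*S^(1/2) = (1/0.023)*1.6958^(2/3)*0.0053^(1/2) = 4.5012 m/s.
Discharge Q = A * V = 24.39 * 4.5012 = 109.767 m^3/s.

109.767


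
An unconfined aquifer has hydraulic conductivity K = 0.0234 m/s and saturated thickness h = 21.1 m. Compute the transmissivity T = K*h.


Transmissivity is defined as T = K * h.
T = 0.0234 * 21.1
  = 0.4937 m^2/s.

0.4937


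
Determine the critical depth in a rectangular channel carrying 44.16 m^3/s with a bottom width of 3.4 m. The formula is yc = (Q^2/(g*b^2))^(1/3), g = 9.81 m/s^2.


Using yc = (Q^2 / (g * b^2))^(1/3):
Q^2 = 44.16^2 = 1950.11.
g * b^2 = 9.81 * 3.4^2 = 9.81 * 11.56 = 113.4.
Q^2 / (g*b^2) = 1950.11 / 113.4 = 17.1967.
yc = 17.1967^(1/3) = 2.5811 m.

2.5811


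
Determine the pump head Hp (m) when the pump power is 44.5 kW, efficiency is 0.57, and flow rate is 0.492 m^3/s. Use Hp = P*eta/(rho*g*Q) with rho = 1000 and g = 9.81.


Pump head formula: Hp = P * eta / (rho * g * Q).
Numerator: P * eta = 44.5 * 1000 * 0.57 = 25365.0 W.
Denominator: rho * g * Q = 1000 * 9.81 * 0.492 = 4826.52.
Hp = 25365.0 / 4826.52 = 5.26 m.

5.26


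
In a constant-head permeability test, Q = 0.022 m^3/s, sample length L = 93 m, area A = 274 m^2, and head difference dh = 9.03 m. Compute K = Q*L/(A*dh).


From K = Q*L / (A*dh):
Numerator: Q*L = 0.022 * 93 = 2.046.
Denominator: A*dh = 274 * 9.03 = 2474.22.
K = 2.046 / 2474.22 = 0.000827 m/s.

0.000827


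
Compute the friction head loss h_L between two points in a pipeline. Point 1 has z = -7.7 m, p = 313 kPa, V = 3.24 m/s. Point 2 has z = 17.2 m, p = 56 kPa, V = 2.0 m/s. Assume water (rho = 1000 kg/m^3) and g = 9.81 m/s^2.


Total head at each section: H = z + p/(rho*g) + V^2/(2g).
H1 = -7.7 + 313*1000/(1000*9.81) + 3.24^2/(2*9.81)
   = -7.7 + 31.906 + 0.535
   = 24.741 m.
H2 = 17.2 + 56*1000/(1000*9.81) + 2.0^2/(2*9.81)
   = 17.2 + 5.708 + 0.2039
   = 23.112 m.
h_L = H1 - H2 = 24.741 - 23.112 = 1.629 m.

1.629


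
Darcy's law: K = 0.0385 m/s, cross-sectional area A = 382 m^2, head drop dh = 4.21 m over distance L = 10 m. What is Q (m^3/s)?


Darcy's law: Q = K * A * i, where i = dh/L.
Hydraulic gradient i = 4.21 / 10 = 0.421.
Q = 0.0385 * 382 * 0.421
  = 6.1916 m^3/s.

6.1916


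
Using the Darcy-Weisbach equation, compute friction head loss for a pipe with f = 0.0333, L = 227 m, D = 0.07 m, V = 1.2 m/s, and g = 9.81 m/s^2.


Darcy-Weisbach equation: h_f = f * (L/D) * V^2/(2g).
f * L/D = 0.0333 * 227/0.07 = 107.9871.
V^2/(2g) = 1.2^2 / (2*9.81) = 1.44 / 19.62 = 0.0734 m.
h_f = 107.9871 * 0.0734 = 7.926 m.

7.926


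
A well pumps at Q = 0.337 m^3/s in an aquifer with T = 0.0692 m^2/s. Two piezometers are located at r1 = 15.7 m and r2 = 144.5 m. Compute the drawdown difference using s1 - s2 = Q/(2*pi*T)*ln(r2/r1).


Thiem equation: s1 - s2 = Q/(2*pi*T) * ln(r2/r1).
ln(r2/r1) = ln(144.5/15.7) = 2.2196.
Q/(2*pi*T) = 0.337 / (2*pi*0.0692) = 0.337 / 0.4348 = 0.7751.
s1 - s2 = 0.7751 * 2.2196 = 1.7204 m.

1.7204


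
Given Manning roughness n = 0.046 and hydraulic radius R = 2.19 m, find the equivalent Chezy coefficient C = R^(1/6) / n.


The Chezy coefficient relates to Manning's n through C = R^(1/6) / n.
R^(1/6) = 2.19^(1/6) = 1.139569.
C = 1.139569 / 0.046 = 24.77 m^(1/2)/s.

24.77


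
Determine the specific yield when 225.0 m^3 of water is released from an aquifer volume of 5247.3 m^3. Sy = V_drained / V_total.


Specific yield Sy = Volume drained / Total volume.
Sy = 225.0 / 5247.3
   = 0.0429.

0.0429


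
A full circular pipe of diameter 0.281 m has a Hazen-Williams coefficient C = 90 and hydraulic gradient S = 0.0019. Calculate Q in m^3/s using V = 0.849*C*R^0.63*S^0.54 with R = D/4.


For a full circular pipe, R = D/4 = 0.281/4 = 0.0703 m.
V = 0.849 * 90 * 0.0703^0.63 * 0.0019^0.54
  = 0.849 * 90 * 0.187667 * 0.033926
  = 0.4865 m/s.
Pipe area A = pi*D^2/4 = pi*0.281^2/4 = 0.062 m^2.
Q = A * V = 0.062 * 0.4865 = 0.0302 m^3/s.

0.0302


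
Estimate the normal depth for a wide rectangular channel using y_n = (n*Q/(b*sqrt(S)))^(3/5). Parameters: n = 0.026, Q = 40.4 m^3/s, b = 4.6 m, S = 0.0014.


We use the wide-channel approximation y_n = (n*Q/(b*sqrt(S)))^(3/5).
sqrt(S) = sqrt(0.0014) = 0.037417.
Numerator: n*Q = 0.026 * 40.4 = 1.0504.
Denominator: b*sqrt(S) = 4.6 * 0.037417 = 0.172118.
arg = 6.1029.
y_n = 6.1029^(3/5) = 2.9602 m.

2.9602


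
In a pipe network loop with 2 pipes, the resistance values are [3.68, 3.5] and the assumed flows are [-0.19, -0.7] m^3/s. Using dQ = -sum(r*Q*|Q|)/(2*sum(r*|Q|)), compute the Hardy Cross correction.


Numerator terms (r*Q*|Q|): 3.68*-0.19*|-0.19| = -0.1328; 3.5*-0.7*|-0.7| = -1.715.
Sum of numerator = -1.8478.
Denominator terms (r*|Q|): 3.68*|-0.19| = 0.6992; 3.5*|-0.7| = 2.45.
2 * sum of denominator = 2 * 3.1492 = 6.2984.
dQ = --1.8478 / 6.2984 = 0.2934 m^3/s.

0.2934


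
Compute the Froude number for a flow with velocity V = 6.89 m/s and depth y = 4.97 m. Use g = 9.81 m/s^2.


The Froude number is defined as Fr = V / sqrt(g*y).
g*y = 9.81 * 4.97 = 48.7557.
sqrt(g*y) = sqrt(48.7557) = 6.9825.
Fr = 6.89 / 6.9825 = 0.9867.

0.9867


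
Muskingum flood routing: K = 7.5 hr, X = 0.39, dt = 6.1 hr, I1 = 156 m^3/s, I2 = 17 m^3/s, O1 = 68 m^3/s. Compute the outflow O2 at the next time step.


Muskingum coefficients:
denom = 2*K*(1-X) + dt = 2*7.5*(1-0.39) + 6.1 = 15.25.
C0 = (dt - 2*K*X)/denom = (6.1 - 2*7.5*0.39)/15.25 = 0.0164.
C1 = (dt + 2*K*X)/denom = (6.1 + 2*7.5*0.39)/15.25 = 0.7836.
C2 = (2*K*(1-X) - dt)/denom = 0.2.
O2 = C0*I2 + C1*I1 + C2*O1
   = 0.0164*17 + 0.7836*156 + 0.2*68
   = 136.12 m^3/s.

136.12


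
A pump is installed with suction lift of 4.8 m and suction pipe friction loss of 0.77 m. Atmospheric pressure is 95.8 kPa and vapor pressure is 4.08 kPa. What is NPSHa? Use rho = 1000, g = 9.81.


NPSHa = p_atm/(rho*g) - z_s - hf_s - p_vap/(rho*g).
p_atm/(rho*g) = 95.8*1000 / (1000*9.81) = 9.766 m.
p_vap/(rho*g) = 4.08*1000 / (1000*9.81) = 0.416 m.
NPSHa = 9.766 - 4.8 - 0.77 - 0.416
      = 3.78 m.

3.78


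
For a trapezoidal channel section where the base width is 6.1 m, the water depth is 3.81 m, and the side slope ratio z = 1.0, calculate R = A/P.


For a trapezoidal section with side slope z:
A = (b + z*y)*y = (6.1 + 1.0*3.81)*3.81 = 37.757 m^2.
P = b + 2*y*sqrt(1 + z^2) = 6.1 + 2*3.81*sqrt(1 + 1.0^2) = 16.876 m.
R = A/P = 37.757 / 16.876 = 2.2373 m.

2.2373


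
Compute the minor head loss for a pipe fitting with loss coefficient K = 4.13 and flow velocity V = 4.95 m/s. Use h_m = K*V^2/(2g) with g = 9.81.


Minor loss formula: h_m = K * V^2/(2g).
V^2 = 4.95^2 = 24.5025.
V^2/(2g) = 24.5025 / 19.62 = 1.2489 m.
h_m = 4.13 * 1.2489 = 5.1578 m.

5.1578


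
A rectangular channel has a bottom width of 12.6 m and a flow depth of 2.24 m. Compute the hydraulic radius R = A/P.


For a rectangular section:
Flow area A = b * y = 12.6 * 2.24 = 28.22 m^2.
Wetted perimeter P = b + 2y = 12.6 + 2*2.24 = 17.08 m.
Hydraulic radius R = A/P = 28.22 / 17.08 = 1.6525 m.

1.6525


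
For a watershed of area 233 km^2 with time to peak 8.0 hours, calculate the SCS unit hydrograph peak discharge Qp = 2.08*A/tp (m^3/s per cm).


SCS formula: Qp = 2.08 * A / tp.
Qp = 2.08 * 233 / 8.0
   = 484.64 / 8.0
   = 60.58 m^3/s per cm.

60.58


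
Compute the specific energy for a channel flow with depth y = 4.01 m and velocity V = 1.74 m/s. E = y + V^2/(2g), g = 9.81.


Specific energy E = y + V^2/(2g).
Velocity head = V^2/(2g) = 1.74^2 / (2*9.81) = 3.0276 / 19.62 = 0.1543 m.
E = 4.01 + 0.1543 = 4.1643 m.

4.1643


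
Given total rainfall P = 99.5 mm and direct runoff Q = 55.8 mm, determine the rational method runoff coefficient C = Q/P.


The runoff coefficient C = runoff depth / rainfall depth.
C = 55.8 / 99.5
  = 0.5608.

0.5608


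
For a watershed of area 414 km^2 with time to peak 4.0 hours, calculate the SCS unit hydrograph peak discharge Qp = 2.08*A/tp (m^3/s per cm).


SCS formula: Qp = 2.08 * A / tp.
Qp = 2.08 * 414 / 4.0
   = 861.12 / 4.0
   = 215.28 m^3/s per cm.

215.28


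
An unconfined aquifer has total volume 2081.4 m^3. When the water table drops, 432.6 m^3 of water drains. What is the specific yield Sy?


Specific yield Sy = Volume drained / Total volume.
Sy = 432.6 / 2081.4
   = 0.2078.

0.2078


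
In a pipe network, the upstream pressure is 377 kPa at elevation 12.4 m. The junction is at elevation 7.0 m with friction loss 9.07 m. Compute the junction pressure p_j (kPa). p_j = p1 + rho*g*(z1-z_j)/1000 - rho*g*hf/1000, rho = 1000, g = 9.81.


Junction pressure: p_j = p1 + rho*g*(z1 - z_j)/1000 - rho*g*hf/1000.
Elevation term = 1000*9.81*(12.4 - 7.0)/1000 = 52.974 kPa.
Friction term = 1000*9.81*9.07/1000 = 88.977 kPa.
p_j = 377 + 52.974 - 88.977 = 341.0 kPa.

341.0


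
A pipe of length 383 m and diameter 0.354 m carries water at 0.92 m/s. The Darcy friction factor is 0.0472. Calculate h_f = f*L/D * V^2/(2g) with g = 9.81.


Darcy-Weisbach equation: h_f = f * (L/D) * V^2/(2g).
f * L/D = 0.0472 * 383/0.354 = 51.0667.
V^2/(2g) = 0.92^2 / (2*9.81) = 0.8464 / 19.62 = 0.0431 m.
h_f = 51.0667 * 0.0431 = 2.203 m.

2.203


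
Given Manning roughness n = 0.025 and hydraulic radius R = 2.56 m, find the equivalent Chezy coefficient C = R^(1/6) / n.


The Chezy coefficient relates to Manning's n through C = R^(1/6) / n.
R^(1/6) = 2.56^(1/6) = 1.169607.
C = 1.169607 / 0.025 = 46.78 m^(1/2)/s.

46.78


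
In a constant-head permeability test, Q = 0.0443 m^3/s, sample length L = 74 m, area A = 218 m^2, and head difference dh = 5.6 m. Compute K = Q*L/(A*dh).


From K = Q*L / (A*dh):
Numerator: Q*L = 0.0443 * 74 = 3.2782.
Denominator: A*dh = 218 * 5.6 = 1220.8.
K = 3.2782 / 1220.8 = 0.002685 m/s.

0.002685


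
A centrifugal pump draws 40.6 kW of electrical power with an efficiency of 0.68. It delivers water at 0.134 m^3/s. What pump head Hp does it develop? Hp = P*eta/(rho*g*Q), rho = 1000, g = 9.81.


Pump head formula: Hp = P * eta / (rho * g * Q).
Numerator: P * eta = 40.6 * 1000 * 0.68 = 27608.0 W.
Denominator: rho * g * Q = 1000 * 9.81 * 0.134 = 1314.54.
Hp = 27608.0 / 1314.54 = 21.0 m.

21.0


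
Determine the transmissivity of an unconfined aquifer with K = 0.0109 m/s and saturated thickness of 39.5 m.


Transmissivity is defined as T = K * h.
T = 0.0109 * 39.5
  = 0.4305 m^2/s.

0.4305


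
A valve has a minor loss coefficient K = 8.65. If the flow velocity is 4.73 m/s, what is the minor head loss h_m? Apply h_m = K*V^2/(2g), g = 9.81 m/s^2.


Minor loss formula: h_m = K * V^2/(2g).
V^2 = 4.73^2 = 22.3729.
V^2/(2g) = 22.3729 / 19.62 = 1.1403 m.
h_m = 8.65 * 1.1403 = 9.8637 m.

9.8637


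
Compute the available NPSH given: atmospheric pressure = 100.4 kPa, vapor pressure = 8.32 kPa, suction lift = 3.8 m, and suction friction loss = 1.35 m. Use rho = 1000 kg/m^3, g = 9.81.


NPSHa = p_atm/(rho*g) - z_s - hf_s - p_vap/(rho*g).
p_atm/(rho*g) = 100.4*1000 / (1000*9.81) = 10.234 m.
p_vap/(rho*g) = 8.32*1000 / (1000*9.81) = 0.848 m.
NPSHa = 10.234 - 3.8 - 1.35 - 0.848
      = 4.24 m.

4.24


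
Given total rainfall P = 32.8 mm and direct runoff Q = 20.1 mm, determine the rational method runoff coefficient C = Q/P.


The runoff coefficient C = runoff depth / rainfall depth.
C = 20.1 / 32.8
  = 0.6128.

0.6128


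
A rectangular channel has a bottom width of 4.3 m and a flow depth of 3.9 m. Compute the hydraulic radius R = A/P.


For a rectangular section:
Flow area A = b * y = 4.3 * 3.9 = 16.77 m^2.
Wetted perimeter P = b + 2y = 4.3 + 2*3.9 = 12.1 m.
Hydraulic radius R = A/P = 16.77 / 12.1 = 1.386 m.

1.386


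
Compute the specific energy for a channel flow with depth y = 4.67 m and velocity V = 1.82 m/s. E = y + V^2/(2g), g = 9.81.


Specific energy E = y + V^2/(2g).
Velocity head = V^2/(2g) = 1.82^2 / (2*9.81) = 3.3124 / 19.62 = 0.1688 m.
E = 4.67 + 0.1688 = 4.8388 m.

4.8388


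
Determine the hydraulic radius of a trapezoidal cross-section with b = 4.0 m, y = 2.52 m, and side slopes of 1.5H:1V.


For a trapezoidal section with side slope z:
A = (b + z*y)*y = (4.0 + 1.5*2.52)*2.52 = 19.606 m^2.
P = b + 2*y*sqrt(1 + z^2) = 4.0 + 2*2.52*sqrt(1 + 1.5^2) = 13.086 m.
R = A/P = 19.606 / 13.086 = 1.4982 m.

1.4982


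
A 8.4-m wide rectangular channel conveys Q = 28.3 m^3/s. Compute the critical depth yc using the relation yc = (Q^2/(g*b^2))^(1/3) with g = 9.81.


Using yc = (Q^2 / (g * b^2))^(1/3):
Q^2 = 28.3^2 = 800.89.
g * b^2 = 9.81 * 8.4^2 = 9.81 * 70.56 = 692.19.
Q^2 / (g*b^2) = 800.89 / 692.19 = 1.157.
yc = 1.157^(1/3) = 1.0498 m.

1.0498


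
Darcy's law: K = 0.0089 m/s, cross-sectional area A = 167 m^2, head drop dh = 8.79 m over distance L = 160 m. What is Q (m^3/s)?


Darcy's law: Q = K * A * i, where i = dh/L.
Hydraulic gradient i = 8.79 / 160 = 0.054937.
Q = 0.0089 * 167 * 0.054937
  = 0.0817 m^3/s.

0.0817


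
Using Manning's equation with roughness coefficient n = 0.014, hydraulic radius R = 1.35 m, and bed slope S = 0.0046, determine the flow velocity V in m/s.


Manning's equation gives V = (1/n) * R^(2/3) * S^(1/2).
First, compute R^(2/3) = 1.35^(2/3) = 1.2215.
Next, S^(1/2) = 0.0046^(1/2) = 0.067823.
Then 1/n = 1/0.014 = 71.43.
V = 71.43 * 1.2215 * 0.067823 = 5.9175 m/s.

5.9175


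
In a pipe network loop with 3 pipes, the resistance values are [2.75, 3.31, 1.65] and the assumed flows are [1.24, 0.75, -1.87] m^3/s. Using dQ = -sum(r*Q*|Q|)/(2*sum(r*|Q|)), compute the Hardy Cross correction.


Numerator terms (r*Q*|Q|): 2.75*1.24*|1.24| = 4.2284; 3.31*0.75*|0.75| = 1.8619; 1.65*-1.87*|-1.87| = -5.7699.
Sum of numerator = 0.3204.
Denominator terms (r*|Q|): 2.75*|1.24| = 3.41; 3.31*|0.75| = 2.4825; 1.65*|-1.87| = 3.0855.
2 * sum of denominator = 2 * 8.978 = 17.956.
dQ = -0.3204 / 17.956 = -0.0178 m^3/s.

-0.0178


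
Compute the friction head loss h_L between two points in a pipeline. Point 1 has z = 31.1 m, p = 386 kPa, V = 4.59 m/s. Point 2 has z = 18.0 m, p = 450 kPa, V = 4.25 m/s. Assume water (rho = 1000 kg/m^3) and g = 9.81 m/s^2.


Total head at each section: H = z + p/(rho*g) + V^2/(2g).
H1 = 31.1 + 386*1000/(1000*9.81) + 4.59^2/(2*9.81)
   = 31.1 + 39.348 + 1.0738
   = 71.521 m.
H2 = 18.0 + 450*1000/(1000*9.81) + 4.25^2/(2*9.81)
   = 18.0 + 45.872 + 0.9206
   = 64.792 m.
h_L = H1 - H2 = 71.521 - 64.792 = 6.729 m.

6.729


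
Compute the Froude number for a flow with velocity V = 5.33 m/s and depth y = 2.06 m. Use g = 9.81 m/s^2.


The Froude number is defined as Fr = V / sqrt(g*y).
g*y = 9.81 * 2.06 = 20.2086.
sqrt(g*y) = sqrt(20.2086) = 4.4954.
Fr = 5.33 / 4.4954 = 1.1857.

1.1857


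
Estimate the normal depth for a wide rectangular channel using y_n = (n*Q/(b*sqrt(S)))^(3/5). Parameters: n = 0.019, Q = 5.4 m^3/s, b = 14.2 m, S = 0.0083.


We use the wide-channel approximation y_n = (n*Q/(b*sqrt(S)))^(3/5).
sqrt(S) = sqrt(0.0083) = 0.091104.
Numerator: n*Q = 0.019 * 5.4 = 0.1026.
Denominator: b*sqrt(S) = 14.2 * 0.091104 = 1.293677.
arg = 0.0793.
y_n = 0.0793^(3/5) = 0.2186 m.

0.2186


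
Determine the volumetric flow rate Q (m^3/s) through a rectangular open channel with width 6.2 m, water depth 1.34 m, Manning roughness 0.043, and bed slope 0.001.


For a rectangular channel, the cross-sectional area A = b * y = 6.2 * 1.34 = 8.31 m^2.
The wetted perimeter P = b + 2y = 6.2 + 2*1.34 = 8.88 m.
Hydraulic radius R = A/P = 8.31/8.88 = 0.9356 m.
Velocity V = (1/n)*R^(2/3)*S^(1/2) = (1/0.043)*0.9356^(2/3)*0.001^(1/2) = 0.7035 m/s.
Discharge Q = A * V = 8.31 * 0.7035 = 5.845 m^3/s.

5.845


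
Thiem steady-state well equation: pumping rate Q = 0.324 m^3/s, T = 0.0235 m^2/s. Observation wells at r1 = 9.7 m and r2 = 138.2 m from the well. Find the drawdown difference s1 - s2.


Thiem equation: s1 - s2 = Q/(2*pi*T) * ln(r2/r1).
ln(r2/r1) = ln(138.2/9.7) = 2.6566.
Q/(2*pi*T) = 0.324 / (2*pi*0.0235) = 0.324 / 0.1477 = 2.1943.
s1 - s2 = 2.1943 * 2.6566 = 5.8293 m.

5.8293


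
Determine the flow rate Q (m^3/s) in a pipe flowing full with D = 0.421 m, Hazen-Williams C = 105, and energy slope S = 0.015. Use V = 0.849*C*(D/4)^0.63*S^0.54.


For a full circular pipe, R = D/4 = 0.421/4 = 0.1052 m.
V = 0.849 * 105 * 0.1052^0.63 * 0.015^0.54
  = 0.849 * 105 * 0.242103 * 0.103535
  = 2.2345 m/s.
Pipe area A = pi*D^2/4 = pi*0.421^2/4 = 0.1392 m^2.
Q = A * V = 0.1392 * 2.2345 = 0.3111 m^3/s.

0.3111


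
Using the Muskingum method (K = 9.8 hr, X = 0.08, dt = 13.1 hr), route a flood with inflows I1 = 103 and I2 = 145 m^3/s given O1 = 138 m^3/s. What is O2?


Muskingum coefficients:
denom = 2*K*(1-X) + dt = 2*9.8*(1-0.08) + 13.1 = 31.132.
C0 = (dt - 2*K*X)/denom = (13.1 - 2*9.8*0.08)/31.132 = 0.3704.
C1 = (dt + 2*K*X)/denom = (13.1 + 2*9.8*0.08)/31.132 = 0.4712.
C2 = (2*K*(1-X) - dt)/denom = 0.1584.
O2 = C0*I2 + C1*I1 + C2*O1
   = 0.3704*145 + 0.4712*103 + 0.1584*138
   = 124.1 m^3/s.

124.1


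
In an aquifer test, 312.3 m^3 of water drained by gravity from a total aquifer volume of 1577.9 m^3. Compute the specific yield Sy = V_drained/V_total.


Specific yield Sy = Volume drained / Total volume.
Sy = 312.3 / 1577.9
   = 0.1979.

0.1979


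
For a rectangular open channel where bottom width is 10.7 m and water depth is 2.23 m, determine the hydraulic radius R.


For a rectangular section:
Flow area A = b * y = 10.7 * 2.23 = 23.86 m^2.
Wetted perimeter P = b + 2y = 10.7 + 2*2.23 = 15.16 m.
Hydraulic radius R = A/P = 23.86 / 15.16 = 1.5739 m.

1.5739


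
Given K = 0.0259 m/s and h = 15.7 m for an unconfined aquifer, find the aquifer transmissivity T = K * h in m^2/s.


Transmissivity is defined as T = K * h.
T = 0.0259 * 15.7
  = 0.4066 m^2/s.

0.4066


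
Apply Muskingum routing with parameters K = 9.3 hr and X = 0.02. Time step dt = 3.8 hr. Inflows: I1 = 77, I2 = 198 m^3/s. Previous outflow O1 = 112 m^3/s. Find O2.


Muskingum coefficients:
denom = 2*K*(1-X) + dt = 2*9.3*(1-0.02) + 3.8 = 22.028.
C0 = (dt - 2*K*X)/denom = (3.8 - 2*9.3*0.02)/22.028 = 0.1556.
C1 = (dt + 2*K*X)/denom = (3.8 + 2*9.3*0.02)/22.028 = 0.1894.
C2 = (2*K*(1-X) - dt)/denom = 0.655.
O2 = C0*I2 + C1*I1 + C2*O1
   = 0.1556*198 + 0.1894*77 + 0.655*112
   = 118.75 m^3/s.

118.75


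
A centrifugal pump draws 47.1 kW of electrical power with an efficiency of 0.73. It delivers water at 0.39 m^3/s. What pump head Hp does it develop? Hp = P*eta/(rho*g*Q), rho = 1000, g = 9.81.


Pump head formula: Hp = P * eta / (rho * g * Q).
Numerator: P * eta = 47.1 * 1000 * 0.73 = 34383.0 W.
Denominator: rho * g * Q = 1000 * 9.81 * 0.39 = 3825.9.
Hp = 34383.0 / 3825.9 = 8.99 m.

8.99


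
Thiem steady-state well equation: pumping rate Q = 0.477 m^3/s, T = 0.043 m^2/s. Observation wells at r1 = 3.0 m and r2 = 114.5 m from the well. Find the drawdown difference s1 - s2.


Thiem equation: s1 - s2 = Q/(2*pi*T) * ln(r2/r1).
ln(r2/r1) = ln(114.5/3.0) = 3.642.
Q/(2*pi*T) = 0.477 / (2*pi*0.043) = 0.477 / 0.2702 = 1.7655.
s1 - s2 = 1.7655 * 3.642 = 6.4299 m.

6.4299


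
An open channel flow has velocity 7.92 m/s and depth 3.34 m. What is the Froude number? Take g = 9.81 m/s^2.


The Froude number is defined as Fr = V / sqrt(g*y).
g*y = 9.81 * 3.34 = 32.7654.
sqrt(g*y) = sqrt(32.7654) = 5.7241.
Fr = 7.92 / 5.7241 = 1.3836.

1.3836


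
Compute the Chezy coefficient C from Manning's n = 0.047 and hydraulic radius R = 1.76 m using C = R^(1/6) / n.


The Chezy coefficient relates to Manning's n through C = R^(1/6) / n.
R^(1/6) = 1.76^(1/6) = 1.0988.
C = 1.0988 / 0.047 = 23.38 m^(1/2)/s.

23.38


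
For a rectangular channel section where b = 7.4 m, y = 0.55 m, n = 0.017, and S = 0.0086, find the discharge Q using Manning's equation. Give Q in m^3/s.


For a rectangular channel, the cross-sectional area A = b * y = 7.4 * 0.55 = 4.07 m^2.
The wetted perimeter P = b + 2y = 7.4 + 2*0.55 = 8.5 m.
Hydraulic radius R = A/P = 4.07/8.5 = 0.4788 m.
Velocity V = (1/n)*R^(2/3)*S^(1/2) = (1/0.017)*0.4788^(2/3)*0.0086^(1/2) = 3.3388 m/s.
Discharge Q = A * V = 4.07 * 3.3388 = 13.589 m^3/s.

13.589


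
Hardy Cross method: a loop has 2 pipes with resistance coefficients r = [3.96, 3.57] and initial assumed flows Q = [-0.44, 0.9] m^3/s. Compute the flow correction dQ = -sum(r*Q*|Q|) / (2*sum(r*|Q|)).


Numerator terms (r*Q*|Q|): 3.96*-0.44*|-0.44| = -0.7667; 3.57*0.9*|0.9| = 2.8917.
Sum of numerator = 2.125.
Denominator terms (r*|Q|): 3.96*|-0.44| = 1.7424; 3.57*|0.9| = 3.213.
2 * sum of denominator = 2 * 4.9554 = 9.9108.
dQ = -2.125 / 9.9108 = -0.2144 m^3/s.

-0.2144


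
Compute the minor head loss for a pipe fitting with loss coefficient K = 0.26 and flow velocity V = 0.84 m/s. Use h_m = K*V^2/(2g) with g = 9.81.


Minor loss formula: h_m = K * V^2/(2g).
V^2 = 0.84^2 = 0.7056.
V^2/(2g) = 0.7056 / 19.62 = 0.036 m.
h_m = 0.26 * 0.036 = 0.0094 m.

0.0094
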